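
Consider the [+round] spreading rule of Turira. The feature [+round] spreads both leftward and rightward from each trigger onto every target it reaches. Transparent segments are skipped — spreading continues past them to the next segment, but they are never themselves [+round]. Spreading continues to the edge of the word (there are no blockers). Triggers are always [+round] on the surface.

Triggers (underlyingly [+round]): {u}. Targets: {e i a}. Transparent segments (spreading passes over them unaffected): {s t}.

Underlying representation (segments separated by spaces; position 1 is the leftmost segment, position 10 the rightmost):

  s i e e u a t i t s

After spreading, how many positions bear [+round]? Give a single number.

6

From /u/ at 5 rightward: 6 /a/ → [+round]; 7 /t/ transparent; 8 /i/ → [+round]; 9 /t/ transparent; 10 /s/ transparent; word edge.
From /u/ at 5 leftward: 4 /e/ → [+round]; 3 /e/ → [+round]; 2 /i/ → [+round]; 1 /s/ transparent; word edge.
[+round] positions on the surface: 2 3 4 5 6 8.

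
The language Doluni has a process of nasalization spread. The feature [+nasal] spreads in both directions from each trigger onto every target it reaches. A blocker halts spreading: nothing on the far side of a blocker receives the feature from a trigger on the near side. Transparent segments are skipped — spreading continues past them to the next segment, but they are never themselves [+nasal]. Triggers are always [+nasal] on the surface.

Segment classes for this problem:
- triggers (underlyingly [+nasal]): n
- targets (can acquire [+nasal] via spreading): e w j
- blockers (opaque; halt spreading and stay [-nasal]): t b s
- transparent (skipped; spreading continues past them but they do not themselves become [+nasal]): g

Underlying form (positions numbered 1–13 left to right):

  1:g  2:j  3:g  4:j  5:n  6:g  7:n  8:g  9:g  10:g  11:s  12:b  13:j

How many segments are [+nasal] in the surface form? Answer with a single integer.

From /n/ at 5 rightward: 6 /g/ transparent; 7 /n/ is itself a trigger — this domain ends here.
From /n/ at 5 leftward: 4 /j/ → [+nasal]; 3 /g/ transparent; 2 /j/ → [+nasal]; 1 /g/ transparent; word edge.
From /n/ at 7 rightward: 8 /g/ transparent; 9 /g/ transparent; 10 /g/ transparent; 11 /s/ blocks.
From /n/ at 7 leftward: 6 /g/ transparent; 5 /n/ is itself a trigger — this domain ends here.
Target with no active source: position 13 stays [-nasal].
[+nasal] positions on the surface: 2 4 5 7.

4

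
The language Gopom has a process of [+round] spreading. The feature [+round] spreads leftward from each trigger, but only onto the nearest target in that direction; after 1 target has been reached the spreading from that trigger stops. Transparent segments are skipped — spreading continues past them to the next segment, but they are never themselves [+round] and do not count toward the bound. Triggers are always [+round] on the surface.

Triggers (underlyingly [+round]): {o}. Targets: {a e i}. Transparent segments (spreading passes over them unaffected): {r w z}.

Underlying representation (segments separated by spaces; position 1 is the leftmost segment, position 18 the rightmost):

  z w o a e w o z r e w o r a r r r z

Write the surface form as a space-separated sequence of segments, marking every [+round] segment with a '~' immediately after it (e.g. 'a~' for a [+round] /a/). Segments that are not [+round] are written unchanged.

From /o/ at 3 leftward: 2 /w/ transparent; 1 /z/ transparent; word edge.
From /o/ at 7 leftward: 6 /w/ transparent; 5 /e/ → [+round]; bound reached.
From /o/ at 12 leftward: 11 /w/ transparent; 10 /e/ → [+round]; bound reached.
Targets with no active source: positions 4 14 stay [-round].
[+round] positions on the surface: 3 5 7 10 12.

z w o~ a e~ w o~ z r e~ w o~ r a r r r z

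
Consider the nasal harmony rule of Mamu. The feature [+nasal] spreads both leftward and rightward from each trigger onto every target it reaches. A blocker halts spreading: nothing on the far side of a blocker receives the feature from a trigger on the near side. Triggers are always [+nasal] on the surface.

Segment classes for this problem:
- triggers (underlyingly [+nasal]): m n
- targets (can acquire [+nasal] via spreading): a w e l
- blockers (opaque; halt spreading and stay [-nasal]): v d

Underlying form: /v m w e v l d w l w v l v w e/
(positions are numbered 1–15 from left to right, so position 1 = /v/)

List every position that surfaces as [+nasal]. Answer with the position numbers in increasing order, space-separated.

From /m/ at 2 rightward: 3 /w/ → [+nasal]; 4 /e/ → [+nasal]; 5 /v/ blocks.
From /m/ at 2 leftward: 1 /v/ blocks.
Targets with no active source: positions 6 8 9 10 12 14 15 stay [-nasal].

2 3 4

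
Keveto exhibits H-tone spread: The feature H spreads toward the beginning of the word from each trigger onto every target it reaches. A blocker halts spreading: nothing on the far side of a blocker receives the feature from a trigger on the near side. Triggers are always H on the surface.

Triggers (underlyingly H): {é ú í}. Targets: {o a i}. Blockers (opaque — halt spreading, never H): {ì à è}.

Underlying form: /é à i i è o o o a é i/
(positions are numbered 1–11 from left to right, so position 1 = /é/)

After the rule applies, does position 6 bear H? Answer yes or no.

From /é/ at 1 leftward: word edge.
From /é/ at 10 leftward: 9 /a/ → H; 8 /o/ → H; 7 /o/ → H; 6 /o/ → H; 5 /è/ blocks.
Targets with no active source: positions 3 4 11 stay [-high tone].
H positions on the surface: 1 6 7 8 9 10.

yes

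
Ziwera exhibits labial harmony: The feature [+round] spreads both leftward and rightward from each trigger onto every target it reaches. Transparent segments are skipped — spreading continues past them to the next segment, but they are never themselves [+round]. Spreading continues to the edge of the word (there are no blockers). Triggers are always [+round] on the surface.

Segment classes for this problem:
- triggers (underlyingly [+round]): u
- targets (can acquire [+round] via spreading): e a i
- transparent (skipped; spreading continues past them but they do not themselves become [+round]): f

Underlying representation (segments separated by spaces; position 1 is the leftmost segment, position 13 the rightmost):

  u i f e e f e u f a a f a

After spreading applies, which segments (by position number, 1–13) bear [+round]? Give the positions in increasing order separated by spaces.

From /u/ at 1 rightward: 2 /i/ → [+round]; 3 /f/ transparent; 4 /e/ → [+round]; 5 /e/ → [+round]; 6 /f/ transparent; 7 /e/ → [+round]; 8 /u/ is itself a trigger — this domain ends here.
From /u/ at 1 leftward: word edge.
From /u/ at 8 rightward: 9 /f/ transparent; 10 /a/ → [+round]; 11 /a/ → [+round]; 12 /f/ transparent; 13 /a/ → [+round]; word edge.
From /u/ at 8 leftward: 7 /e/ → [+round]; 6 /f/ transparent; 5 /e/ → [+round]; 4 /e/ → [+round]; 3 /f/ transparent; 2 /i/ → [+round]; 1 /u/ is itself a trigger — this domain ends here.

1 2 4 5 7 8 10 11 13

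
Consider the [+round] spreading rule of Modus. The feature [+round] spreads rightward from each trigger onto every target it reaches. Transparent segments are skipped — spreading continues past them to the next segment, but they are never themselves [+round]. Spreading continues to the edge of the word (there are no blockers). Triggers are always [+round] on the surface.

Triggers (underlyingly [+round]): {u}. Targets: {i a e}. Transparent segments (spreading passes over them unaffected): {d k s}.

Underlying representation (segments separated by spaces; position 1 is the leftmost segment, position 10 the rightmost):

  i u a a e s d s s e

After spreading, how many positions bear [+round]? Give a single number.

From /u/ at 2 rightward: 3 /a/ → [+round]; 4 /a/ → [+round]; 5 /e/ → [+round]; 6 /s/ transparent; 7 /d/ transparent; 8 /s/ transparent; 9 /s/ transparent; 10 /e/ → [+round]; word edge.
Target with no active source: position 1 stays [-round].
[+round] positions on the surface: 2 3 4 5 10.

5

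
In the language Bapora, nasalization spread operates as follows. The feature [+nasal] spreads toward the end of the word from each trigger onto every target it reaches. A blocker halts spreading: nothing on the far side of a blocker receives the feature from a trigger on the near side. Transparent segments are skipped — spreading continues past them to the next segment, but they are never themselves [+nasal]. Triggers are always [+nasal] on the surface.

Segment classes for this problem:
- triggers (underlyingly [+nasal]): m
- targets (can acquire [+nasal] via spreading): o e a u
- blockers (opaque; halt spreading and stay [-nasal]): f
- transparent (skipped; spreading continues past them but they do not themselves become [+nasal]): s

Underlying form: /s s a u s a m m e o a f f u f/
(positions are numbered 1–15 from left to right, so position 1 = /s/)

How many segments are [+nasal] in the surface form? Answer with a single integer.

5

From /m/ at 7 rightward: 8 /m/ is itself a trigger — this domain ends here.
From /m/ at 8 rightward: 9 /e/ → [+nasal]; 10 /o/ → [+nasal]; 11 /a/ → [+nasal]; 12 /f/ blocks.
Targets with no active source: positions 3 4 6 14 stay [-nasal].
[+nasal] positions on the surface: 7 8 9 10 11.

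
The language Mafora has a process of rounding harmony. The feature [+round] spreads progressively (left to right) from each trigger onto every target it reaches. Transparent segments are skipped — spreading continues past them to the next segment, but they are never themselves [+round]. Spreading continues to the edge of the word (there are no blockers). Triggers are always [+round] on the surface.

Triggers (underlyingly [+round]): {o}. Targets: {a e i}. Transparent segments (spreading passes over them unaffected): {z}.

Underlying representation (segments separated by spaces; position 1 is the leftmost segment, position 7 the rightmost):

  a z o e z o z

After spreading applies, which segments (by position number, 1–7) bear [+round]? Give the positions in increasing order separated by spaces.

3 4 6

From /o/ at 3 rightward: 4 /e/ → [+round]; 5 /z/ transparent; 6 /o/ is itself a trigger — this domain ends here.
From /o/ at 6 rightward: 7 /z/ transparent; word edge.
Target with no active source: position 1 stays [-round].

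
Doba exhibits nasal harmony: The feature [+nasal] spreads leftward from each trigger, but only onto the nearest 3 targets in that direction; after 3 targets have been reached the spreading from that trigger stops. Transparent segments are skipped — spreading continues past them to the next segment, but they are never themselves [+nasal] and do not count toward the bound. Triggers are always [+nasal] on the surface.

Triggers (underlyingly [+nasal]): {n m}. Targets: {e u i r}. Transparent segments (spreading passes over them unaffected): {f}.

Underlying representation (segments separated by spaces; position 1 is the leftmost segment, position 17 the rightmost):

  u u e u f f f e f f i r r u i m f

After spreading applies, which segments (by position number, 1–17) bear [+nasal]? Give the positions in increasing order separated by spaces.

13 14 15 16

From /m/ at 16 leftward: 15 /i/ → [+nasal]; 14 /u/ → [+nasal]; 13 /r/ → [+nasal]; bound reached.
Targets with no active source: positions 1 2 3 4 8 11 12 stay [-nasal].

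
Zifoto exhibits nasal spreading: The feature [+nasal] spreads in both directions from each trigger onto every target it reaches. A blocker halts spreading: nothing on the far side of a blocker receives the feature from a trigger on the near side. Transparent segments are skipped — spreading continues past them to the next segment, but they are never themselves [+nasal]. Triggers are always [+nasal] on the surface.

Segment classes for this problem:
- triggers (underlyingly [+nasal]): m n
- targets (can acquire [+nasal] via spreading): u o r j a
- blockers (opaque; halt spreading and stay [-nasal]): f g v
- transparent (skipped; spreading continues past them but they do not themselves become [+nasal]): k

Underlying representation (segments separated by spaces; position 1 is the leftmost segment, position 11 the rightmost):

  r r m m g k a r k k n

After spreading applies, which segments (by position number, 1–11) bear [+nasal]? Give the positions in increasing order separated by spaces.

From /m/ at 3 rightward: 4 /m/ is itself a trigger — this domain ends here.
From /m/ at 3 leftward: 2 /r/ → [+nasal]; 1 /r/ → [+nasal]; word edge.
From /m/ at 4 rightward: 5 /g/ blocks.
From /m/ at 4 leftward: 3 /m/ is itself a trigger — this domain ends here.
From /n/ at 11 rightward: word edge.
From /n/ at 11 leftward: 10 /k/ transparent; 9 /k/ transparent; 8 /r/ → [+nasal]; 7 /a/ → [+nasal]; 6 /k/ transparent; 5 /g/ blocks.

1 2 3 4 7 8 11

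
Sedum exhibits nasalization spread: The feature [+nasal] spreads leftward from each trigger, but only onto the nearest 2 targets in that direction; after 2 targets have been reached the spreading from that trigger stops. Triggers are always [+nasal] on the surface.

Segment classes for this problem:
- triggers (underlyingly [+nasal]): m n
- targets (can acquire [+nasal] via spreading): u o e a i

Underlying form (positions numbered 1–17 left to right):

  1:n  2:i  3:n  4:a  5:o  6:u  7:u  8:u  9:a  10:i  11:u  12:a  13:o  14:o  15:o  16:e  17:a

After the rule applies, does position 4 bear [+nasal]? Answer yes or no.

From /n/ at 1 leftward: word edge.
From /n/ at 3 leftward: 2 /i/ → [+nasal]; 1 /n/ is itself a trigger — this domain ends here.
Targets with no active source: positions 4 5 6 7 8 9 10 11 12 13 14 15 16 17 stay [-nasal].
[+nasal] positions on the surface: 1 2 3.

no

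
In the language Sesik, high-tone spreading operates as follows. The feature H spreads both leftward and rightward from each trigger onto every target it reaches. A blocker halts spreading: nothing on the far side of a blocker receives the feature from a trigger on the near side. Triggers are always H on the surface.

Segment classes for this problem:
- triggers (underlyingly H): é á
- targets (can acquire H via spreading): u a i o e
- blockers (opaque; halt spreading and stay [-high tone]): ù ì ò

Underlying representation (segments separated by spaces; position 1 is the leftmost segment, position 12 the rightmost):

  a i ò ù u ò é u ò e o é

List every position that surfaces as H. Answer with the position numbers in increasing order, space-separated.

From /é/ at 7 rightward: 8 /u/ → H; 9 /ò/ blocks.
From /é/ at 7 leftward: 6 /ò/ blocks.
From /é/ at 12 rightward: word edge.
From /é/ at 12 leftward: 11 /o/ → H; 10 /e/ → H; 9 /ò/ blocks.
Targets with no active source: positions 1 2 5 stay [-high tone].

7 8 10 11 12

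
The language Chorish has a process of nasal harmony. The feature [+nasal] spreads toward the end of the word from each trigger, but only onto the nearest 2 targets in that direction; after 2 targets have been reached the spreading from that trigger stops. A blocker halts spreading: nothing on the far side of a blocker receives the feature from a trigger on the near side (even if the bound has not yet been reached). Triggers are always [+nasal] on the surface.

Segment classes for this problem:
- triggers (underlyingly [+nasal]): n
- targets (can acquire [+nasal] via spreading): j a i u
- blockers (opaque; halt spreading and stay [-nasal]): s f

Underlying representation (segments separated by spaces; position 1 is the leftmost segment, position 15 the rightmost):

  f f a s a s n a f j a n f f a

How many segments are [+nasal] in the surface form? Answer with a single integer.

From /n/ at 7 rightward: 8 /a/ → [+nasal]; 9 /f/ blocks.
From /n/ at 12 rightward: 13 /f/ blocks.
Targets with no active source: positions 3 5 10 11 15 stay [-nasal].
[+nasal] positions on the surface: 7 8 12.

3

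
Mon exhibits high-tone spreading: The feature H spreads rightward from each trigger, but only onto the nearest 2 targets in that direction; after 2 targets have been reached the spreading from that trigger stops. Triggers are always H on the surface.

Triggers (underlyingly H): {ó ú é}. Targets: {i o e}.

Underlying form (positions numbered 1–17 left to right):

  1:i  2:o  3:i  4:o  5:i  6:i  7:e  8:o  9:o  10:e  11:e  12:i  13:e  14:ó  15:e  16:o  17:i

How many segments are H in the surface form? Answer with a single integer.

From /ó/ at 14 rightward: 15 /e/ → H; 16 /o/ → H; bound reached.
Targets with no active source: positions 1 2 3 4 5 6 7 8 9 10 11 12 13 17 stay [-high tone].
H positions on the surface: 14 15 16.

3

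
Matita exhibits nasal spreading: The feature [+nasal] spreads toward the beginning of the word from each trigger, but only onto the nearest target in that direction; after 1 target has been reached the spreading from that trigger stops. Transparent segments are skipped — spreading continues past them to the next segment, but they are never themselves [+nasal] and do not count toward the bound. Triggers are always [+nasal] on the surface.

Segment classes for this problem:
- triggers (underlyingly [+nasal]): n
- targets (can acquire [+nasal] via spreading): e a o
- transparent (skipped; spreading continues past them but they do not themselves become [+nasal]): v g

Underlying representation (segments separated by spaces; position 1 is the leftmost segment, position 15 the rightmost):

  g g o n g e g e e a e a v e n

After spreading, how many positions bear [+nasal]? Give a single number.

From /n/ at 4 leftward: 3 /o/ → [+nasal]; bound reached.
From /n/ at 15 leftward: 14 /e/ → [+nasal]; bound reached.
Targets with no active source: positions 6 8 9 10 11 12 stay [-nasal].
[+nasal] positions on the surface: 3 4 14 15.

4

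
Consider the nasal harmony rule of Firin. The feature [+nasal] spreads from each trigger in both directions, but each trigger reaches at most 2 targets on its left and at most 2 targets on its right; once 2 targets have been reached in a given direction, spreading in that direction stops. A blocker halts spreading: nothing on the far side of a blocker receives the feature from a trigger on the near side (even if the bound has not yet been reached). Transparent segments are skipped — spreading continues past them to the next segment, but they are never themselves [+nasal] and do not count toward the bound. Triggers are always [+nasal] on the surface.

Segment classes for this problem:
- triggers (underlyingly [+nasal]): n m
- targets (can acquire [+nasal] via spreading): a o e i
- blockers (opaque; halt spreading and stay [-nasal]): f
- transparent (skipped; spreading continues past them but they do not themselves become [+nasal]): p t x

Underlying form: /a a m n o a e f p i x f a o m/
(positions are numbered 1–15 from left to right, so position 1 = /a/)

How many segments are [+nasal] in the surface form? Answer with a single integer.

9

From /m/ at 3 rightward: 4 /n/ is itself a trigger — this domain ends here.
From /m/ at 3 leftward: 2 /a/ → [+nasal]; 1 /a/ → [+nasal]; bound reached.
From /n/ at 4 rightward: 5 /o/ → [+nasal]; 6 /a/ → [+nasal]; bound reached.
From /n/ at 4 leftward: 3 /m/ is itself a trigger — this domain ends here.
From /m/ at 15 rightward: word edge.
From /m/ at 15 leftward: 14 /o/ → [+nasal]; 13 /a/ → [+nasal]; bound reached.
Targets with no active source: positions 7 10 stay [-nasal].
[+nasal] positions on the surface: 1 2 3 4 5 6 13 14 15.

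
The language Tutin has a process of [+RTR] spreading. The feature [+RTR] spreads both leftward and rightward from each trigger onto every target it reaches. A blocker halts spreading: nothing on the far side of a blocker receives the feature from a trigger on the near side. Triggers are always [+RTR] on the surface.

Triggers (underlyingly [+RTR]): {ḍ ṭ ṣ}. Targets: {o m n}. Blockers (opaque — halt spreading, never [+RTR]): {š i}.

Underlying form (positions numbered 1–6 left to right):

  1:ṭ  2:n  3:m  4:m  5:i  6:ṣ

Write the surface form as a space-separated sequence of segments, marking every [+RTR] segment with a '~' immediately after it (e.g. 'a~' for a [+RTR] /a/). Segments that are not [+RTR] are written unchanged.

From /ṭ/ at 1 rightward: 2 /n/ → [+RTR]; 3 /m/ → [+RTR]; 4 /m/ → [+RTR]; 5 /i/ blocks.
From /ṭ/ at 1 leftward: word edge.
From /ṣ/ at 6 rightward: word edge.
From /ṣ/ at 6 leftward: 5 /i/ blocks.
[+RTR] positions on the surface: 1 2 3 4 6.

ṭ~ n~ m~ m~ i ṣ~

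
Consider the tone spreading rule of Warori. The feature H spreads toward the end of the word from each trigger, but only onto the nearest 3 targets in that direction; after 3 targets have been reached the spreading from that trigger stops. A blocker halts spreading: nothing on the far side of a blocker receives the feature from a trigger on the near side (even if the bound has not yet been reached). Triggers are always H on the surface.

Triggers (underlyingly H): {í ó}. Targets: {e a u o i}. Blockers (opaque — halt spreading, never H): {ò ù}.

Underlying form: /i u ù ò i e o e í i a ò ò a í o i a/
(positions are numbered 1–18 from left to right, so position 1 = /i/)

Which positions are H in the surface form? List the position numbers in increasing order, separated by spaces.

From /í/ at 9 rightward: 10 /i/ → H; 11 /a/ → H; 12 /ò/ blocks.
From /í/ at 15 rightward: 16 /o/ → H; 17 /i/ → H; 18 /a/ → H; bound reached.
Targets with no active source: positions 1 2 5 6 7 8 14 stay [-high tone].

9 10 11 15 16 17 18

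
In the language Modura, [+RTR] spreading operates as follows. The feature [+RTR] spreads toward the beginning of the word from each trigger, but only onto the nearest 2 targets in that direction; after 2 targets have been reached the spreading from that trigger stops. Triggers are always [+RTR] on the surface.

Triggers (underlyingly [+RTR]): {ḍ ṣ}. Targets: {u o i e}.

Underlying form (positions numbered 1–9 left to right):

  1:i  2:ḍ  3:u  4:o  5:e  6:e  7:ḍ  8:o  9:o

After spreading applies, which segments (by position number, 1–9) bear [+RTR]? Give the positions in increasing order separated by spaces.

From /ḍ/ at 2 leftward: 1 /i/ → [+RTR]; word edge.
From /ḍ/ at 7 leftward: 6 /e/ → [+RTR]; 5 /e/ → [+RTR]; bound reached.
Targets with no active source: positions 3 4 8 9 stay [-emphatic].

1 2 5 6 7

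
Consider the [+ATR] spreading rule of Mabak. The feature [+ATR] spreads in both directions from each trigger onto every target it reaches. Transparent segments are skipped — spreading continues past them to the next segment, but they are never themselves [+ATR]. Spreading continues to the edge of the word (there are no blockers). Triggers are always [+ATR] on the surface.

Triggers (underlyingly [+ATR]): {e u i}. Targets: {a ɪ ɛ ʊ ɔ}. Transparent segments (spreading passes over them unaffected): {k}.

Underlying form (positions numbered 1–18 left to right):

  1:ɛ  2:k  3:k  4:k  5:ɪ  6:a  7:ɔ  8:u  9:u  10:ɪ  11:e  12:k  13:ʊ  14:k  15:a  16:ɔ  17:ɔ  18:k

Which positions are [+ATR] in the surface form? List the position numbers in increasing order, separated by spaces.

1 5 6 7 8 9 10 11 13 15 16 17

From /u/ at 8 rightward: 9 /u/ is itself a trigger — this domain ends here.
From /u/ at 8 leftward: 7 /ɔ/ → [+ATR]; 6 /a/ → [+ATR]; 5 /ɪ/ → [+ATR]; 4 /k/ transparent; 3 /k/ transparent; 2 /k/ transparent; 1 /ɛ/ → [+ATR]; word edge.
From /u/ at 9 rightward: 10 /ɪ/ → [+ATR]; 11 /e/ is itself a trigger — this domain ends here.
From /u/ at 9 leftward: 8 /u/ is itself a trigger — this domain ends here.
From /e/ at 11 rightward: 12 /k/ transparent; 13 /ʊ/ → [+ATR]; 14 /k/ transparent; 15 /a/ → [+ATR]; 16 /ɔ/ → [+ATR]; 17 /ɔ/ → [+ATR]; 18 /k/ transparent; word edge.
From /e/ at 11 leftward: 10 /ɪ/ → [+ATR]; 9 /u/ is itself a trigger — this domain ends here.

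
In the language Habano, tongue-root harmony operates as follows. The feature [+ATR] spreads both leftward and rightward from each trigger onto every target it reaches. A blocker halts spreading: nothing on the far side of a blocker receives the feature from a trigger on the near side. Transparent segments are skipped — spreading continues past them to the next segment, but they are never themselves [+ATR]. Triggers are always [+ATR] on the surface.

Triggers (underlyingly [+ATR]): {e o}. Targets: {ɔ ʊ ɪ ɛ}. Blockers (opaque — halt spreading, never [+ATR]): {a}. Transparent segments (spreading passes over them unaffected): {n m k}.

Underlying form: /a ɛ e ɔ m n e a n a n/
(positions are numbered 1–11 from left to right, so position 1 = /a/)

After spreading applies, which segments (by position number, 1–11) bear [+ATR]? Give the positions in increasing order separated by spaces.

2 3 4 7

From /e/ at 3 rightward: 4 /ɔ/ → [+ATR]; 5 /m/ transparent; 6 /n/ transparent; 7 /e/ is itself a trigger — this domain ends here.
From /e/ at 3 leftward: 2 /ɛ/ → [+ATR]; 1 /a/ blocks.
From /e/ at 7 rightward: 8 /a/ blocks.
From /e/ at 7 leftward: 6 /n/ transparent; 5 /m/ transparent; 4 /ɔ/ → [+ATR]; 3 /e/ is itself a trigger — this domain ends here.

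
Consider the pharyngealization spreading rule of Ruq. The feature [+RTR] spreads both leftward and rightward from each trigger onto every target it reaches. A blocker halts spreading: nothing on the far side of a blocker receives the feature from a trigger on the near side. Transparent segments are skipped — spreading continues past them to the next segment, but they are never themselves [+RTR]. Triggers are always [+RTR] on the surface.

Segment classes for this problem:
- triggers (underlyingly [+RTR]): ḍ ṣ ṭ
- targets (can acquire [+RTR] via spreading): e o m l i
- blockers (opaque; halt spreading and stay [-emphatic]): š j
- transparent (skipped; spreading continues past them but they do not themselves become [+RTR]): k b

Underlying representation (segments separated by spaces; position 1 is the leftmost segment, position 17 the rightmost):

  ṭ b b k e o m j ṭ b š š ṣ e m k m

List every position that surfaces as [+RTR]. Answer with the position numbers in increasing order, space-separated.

From /ṭ/ at 1 rightward: 2 /b/ transparent; 3 /b/ transparent; 4 /k/ transparent; 5 /e/ → [+RTR]; 6 /o/ → [+RTR]; 7 /m/ → [+RTR]; 8 /j/ blocks.
From /ṭ/ at 1 leftward: word edge.
From /ṭ/ at 9 rightward: 10 /b/ transparent; 11 /š/ blocks.
From /ṭ/ at 9 leftward: 8 /j/ blocks.
From /ṣ/ at 13 rightward: 14 /e/ → [+RTR]; 15 /m/ → [+RTR]; 16 /k/ transparent; 17 /m/ → [+RTR]; word edge.
From /ṣ/ at 13 leftward: 12 /š/ blocks.

1 5 6 7 9 13 14 15 17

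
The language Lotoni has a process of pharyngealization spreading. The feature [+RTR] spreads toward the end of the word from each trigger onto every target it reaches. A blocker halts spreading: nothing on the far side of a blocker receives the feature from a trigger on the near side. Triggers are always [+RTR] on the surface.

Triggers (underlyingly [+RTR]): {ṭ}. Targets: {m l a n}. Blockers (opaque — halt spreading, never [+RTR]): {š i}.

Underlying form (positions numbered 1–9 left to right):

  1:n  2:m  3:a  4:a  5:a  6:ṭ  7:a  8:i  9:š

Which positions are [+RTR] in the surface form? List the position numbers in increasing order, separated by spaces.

From /ṭ/ at 6 rightward: 7 /a/ → [+RTR]; 8 /i/ blocks.
Targets with no active source: positions 1 2 3 4 5 stay [-emphatic].

6 7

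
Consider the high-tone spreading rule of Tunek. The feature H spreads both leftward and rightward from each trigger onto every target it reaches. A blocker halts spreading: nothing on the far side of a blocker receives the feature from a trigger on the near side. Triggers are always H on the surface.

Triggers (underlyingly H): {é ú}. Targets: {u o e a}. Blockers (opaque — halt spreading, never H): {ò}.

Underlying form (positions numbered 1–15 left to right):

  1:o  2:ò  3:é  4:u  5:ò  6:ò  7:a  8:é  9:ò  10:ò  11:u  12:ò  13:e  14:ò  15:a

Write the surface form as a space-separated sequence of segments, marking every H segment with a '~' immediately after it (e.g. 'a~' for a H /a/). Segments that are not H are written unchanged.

From /é/ at 3 rightward: 4 /u/ → H; 5 /ò/ blocks.
From /é/ at 3 leftward: 2 /ò/ blocks.
From /é/ at 8 rightward: 9 /ò/ blocks.
From /é/ at 8 leftward: 7 /a/ → H; 6 /ò/ blocks.
Targets with no active source: positions 1 11 13 15 stay [-high tone].
H positions on the surface: 3 4 7 8.

o ò é~ u~ ò ò a~ é~ ò ò u ò e ò a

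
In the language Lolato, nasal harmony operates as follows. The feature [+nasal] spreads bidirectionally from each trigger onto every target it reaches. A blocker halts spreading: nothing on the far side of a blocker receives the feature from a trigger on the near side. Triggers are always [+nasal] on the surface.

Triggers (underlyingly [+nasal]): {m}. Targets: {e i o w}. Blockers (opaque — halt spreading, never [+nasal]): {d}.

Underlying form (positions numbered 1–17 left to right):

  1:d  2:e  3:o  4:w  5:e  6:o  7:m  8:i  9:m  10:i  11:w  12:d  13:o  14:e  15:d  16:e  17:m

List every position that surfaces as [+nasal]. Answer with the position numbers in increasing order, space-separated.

2 3 4 5 6 7 8 9 10 11 16 17

From /m/ at 7 rightward: 8 /i/ → [+nasal]; 9 /m/ is itself a trigger — this domain ends here.
From /m/ at 7 leftward: 6 /o/ → [+nasal]; 5 /e/ → [+nasal]; 4 /w/ → [+nasal]; 3 /o/ → [+nasal]; 2 /e/ → [+nasal]; 1 /d/ blocks.
From /m/ at 9 rightward: 10 /i/ → [+nasal]; 11 /w/ → [+nasal]; 12 /d/ blocks.
From /m/ at 9 leftward: 8 /i/ → [+nasal]; 7 /m/ is itself a trigger — this domain ends here.
From /m/ at 17 rightward: word edge.
From /m/ at 17 leftward: 16 /e/ → [+nasal]; 15 /d/ blocks.
Targets with no active source: positions 13 14 stay [-nasal].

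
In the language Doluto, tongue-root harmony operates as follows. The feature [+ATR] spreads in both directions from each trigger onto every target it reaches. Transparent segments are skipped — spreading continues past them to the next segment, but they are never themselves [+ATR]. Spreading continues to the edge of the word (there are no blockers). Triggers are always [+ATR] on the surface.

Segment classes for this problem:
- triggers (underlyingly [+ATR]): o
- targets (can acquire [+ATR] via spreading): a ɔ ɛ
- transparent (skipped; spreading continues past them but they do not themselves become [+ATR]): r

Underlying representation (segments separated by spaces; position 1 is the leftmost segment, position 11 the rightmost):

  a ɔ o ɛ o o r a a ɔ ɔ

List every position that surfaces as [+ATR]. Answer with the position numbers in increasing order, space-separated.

From /o/ at 3 rightward: 4 /ɛ/ → [+ATR]; 5 /o/ is itself a trigger — this domain ends here.
From /o/ at 3 leftward: 2 /ɔ/ → [+ATR]; 1 /a/ → [+ATR]; word edge.
From /o/ at 5 rightward: 6 /o/ is itself a trigger — this domain ends here.
From /o/ at 5 leftward: 4 /ɛ/ → [+ATR]; 3 /o/ is itself a trigger — this domain ends here.
From /o/ at 6 rightward: 7 /r/ transparent; 8 /a/ → [+ATR]; 9 /a/ → [+ATR]; 10 /ɔ/ → [+ATR]; 11 /ɔ/ → [+ATR]; word edge.
From /o/ at 6 leftward: 5 /o/ is itself a trigger — this domain ends here.

1 2 3 4 5 6 8 9 10 11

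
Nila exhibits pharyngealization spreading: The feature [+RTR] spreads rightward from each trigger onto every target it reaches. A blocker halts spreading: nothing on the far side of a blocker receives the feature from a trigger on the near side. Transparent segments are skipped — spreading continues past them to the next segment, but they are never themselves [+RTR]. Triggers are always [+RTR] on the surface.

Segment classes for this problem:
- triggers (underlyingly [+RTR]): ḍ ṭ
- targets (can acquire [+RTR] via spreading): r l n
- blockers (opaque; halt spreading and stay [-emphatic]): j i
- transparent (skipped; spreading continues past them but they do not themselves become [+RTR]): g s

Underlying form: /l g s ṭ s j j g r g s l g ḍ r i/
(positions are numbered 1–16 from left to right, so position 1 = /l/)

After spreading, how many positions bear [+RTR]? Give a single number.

From /ṭ/ at 4 rightward: 5 /s/ transparent; 6 /j/ blocks.
From /ḍ/ at 14 rightward: 15 /r/ → [+RTR]; 16 /i/ blocks.
Targets with no active source: positions 1 9 12 stay [-emphatic].
[+RTR] positions on the surface: 4 14 15.

3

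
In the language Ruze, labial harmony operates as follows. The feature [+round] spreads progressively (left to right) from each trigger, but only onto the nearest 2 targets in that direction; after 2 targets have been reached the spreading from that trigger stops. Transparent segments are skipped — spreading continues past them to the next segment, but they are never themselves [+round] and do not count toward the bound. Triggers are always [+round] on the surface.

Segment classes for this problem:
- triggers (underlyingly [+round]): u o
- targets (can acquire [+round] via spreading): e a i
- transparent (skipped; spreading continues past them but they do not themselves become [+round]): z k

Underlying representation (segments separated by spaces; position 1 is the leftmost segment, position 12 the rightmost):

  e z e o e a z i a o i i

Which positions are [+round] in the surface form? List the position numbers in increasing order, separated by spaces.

4 5 6 10 11 12

From /o/ at 4 rightward: 5 /e/ → [+round]; 6 /a/ → [+round]; bound reached.
From /o/ at 10 rightward: 11 /i/ → [+round]; 12 /i/ → [+round]; bound reached.
Targets with no active source: positions 1 3 8 9 stay [-round].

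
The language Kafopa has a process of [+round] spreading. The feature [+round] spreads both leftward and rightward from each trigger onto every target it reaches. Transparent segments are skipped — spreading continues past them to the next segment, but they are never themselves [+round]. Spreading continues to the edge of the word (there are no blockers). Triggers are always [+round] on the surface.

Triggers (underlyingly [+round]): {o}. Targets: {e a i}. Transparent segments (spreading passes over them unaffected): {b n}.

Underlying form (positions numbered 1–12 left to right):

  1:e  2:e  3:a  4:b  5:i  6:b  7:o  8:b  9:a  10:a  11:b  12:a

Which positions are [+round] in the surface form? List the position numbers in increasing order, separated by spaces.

From /o/ at 7 rightward: 8 /b/ transparent; 9 /a/ → [+round]; 10 /a/ → [+round]; 11 /b/ transparent; 12 /a/ → [+round]; word edge.
From /o/ at 7 leftward: 6 /b/ transparent; 5 /i/ → [+round]; 4 /b/ transparent; 3 /a/ → [+round]; 2 /e/ → [+round]; 1 /e/ → [+round]; word edge.

1 2 3 5 7 9 10 12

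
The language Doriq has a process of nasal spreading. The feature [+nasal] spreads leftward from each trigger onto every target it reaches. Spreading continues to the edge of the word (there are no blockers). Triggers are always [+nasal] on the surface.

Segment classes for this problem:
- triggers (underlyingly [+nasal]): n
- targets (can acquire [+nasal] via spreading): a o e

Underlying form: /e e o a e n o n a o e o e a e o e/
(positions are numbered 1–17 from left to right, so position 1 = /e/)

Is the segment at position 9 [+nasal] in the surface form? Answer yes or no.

no

From /n/ at 6 leftward: 5 /e/ → [+nasal]; 4 /a/ → [+nasal]; 3 /o/ → [+nasal]; 2 /e/ → [+nasal]; 1 /e/ → [+nasal]; word edge.
From /n/ at 8 leftward: 7 /o/ → [+nasal]; 6 /n/ is itself a trigger — this domain ends here.
Targets with no active source: positions 9 10 11 12 13 14 15 16 17 stay [-nasal].
[+nasal] positions on the surface: 1 2 3 4 5 6 7 8.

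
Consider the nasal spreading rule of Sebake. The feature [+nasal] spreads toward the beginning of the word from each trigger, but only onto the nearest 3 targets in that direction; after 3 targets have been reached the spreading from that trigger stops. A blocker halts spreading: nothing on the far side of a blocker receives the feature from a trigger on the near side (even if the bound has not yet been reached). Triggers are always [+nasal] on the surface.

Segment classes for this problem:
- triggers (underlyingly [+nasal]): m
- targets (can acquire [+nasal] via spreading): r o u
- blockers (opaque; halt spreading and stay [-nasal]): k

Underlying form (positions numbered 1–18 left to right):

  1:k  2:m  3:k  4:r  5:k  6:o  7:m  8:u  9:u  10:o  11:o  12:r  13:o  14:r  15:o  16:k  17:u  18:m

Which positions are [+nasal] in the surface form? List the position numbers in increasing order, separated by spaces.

From /m/ at 2 leftward: 1 /k/ blocks.
From /m/ at 7 leftward: 6 /o/ → [+nasal]; 5 /k/ blocks.
From /m/ at 18 leftward: 17 /u/ → [+nasal]; 16 /k/ blocks.
Targets with no active source: positions 4 8 9 10 11 12 13 14 15 stay [-nasal].

2 6 7 17 18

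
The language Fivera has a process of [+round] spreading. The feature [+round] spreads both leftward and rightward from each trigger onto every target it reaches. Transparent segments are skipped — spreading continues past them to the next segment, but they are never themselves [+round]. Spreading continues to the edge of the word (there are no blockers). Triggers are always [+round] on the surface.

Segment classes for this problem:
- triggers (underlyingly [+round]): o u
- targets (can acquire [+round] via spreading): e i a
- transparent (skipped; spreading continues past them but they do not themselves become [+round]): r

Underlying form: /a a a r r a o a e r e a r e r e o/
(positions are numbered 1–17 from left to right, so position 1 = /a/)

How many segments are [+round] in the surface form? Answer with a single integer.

From /o/ at 7 rightward: 8 /a/ → [+round]; 9 /e/ → [+round]; 10 /r/ transparent; 11 /e/ → [+round]; 12 /a/ → [+round]; 13 /r/ transparent; 14 /e/ → [+round]; 15 /r/ transparent; 16 /e/ → [+round]; 17 /o/ is itself a trigger — this domain ends here.
From /o/ at 7 leftward: 6 /a/ → [+round]; 5 /r/ transparent; 4 /r/ transparent; 3 /a/ → [+round]; 2 /a/ → [+round]; 1 /a/ → [+round]; word edge.
From /o/ at 17 rightward: word edge.
From /o/ at 17 leftward: 16 /e/ → [+round]; 15 /r/ transparent; 14 /e/ → [+round]; 13 /r/ transparent; 12 /a/ → [+round]; 11 /e/ → [+round]; 10 /r/ transparent; 9 /e/ → [+round]; 8 /a/ → [+round]; 7 /o/ is itself a trigger — this domain ends here.
[+round] positions on the surface: 1 2 3 6 7 8 9 11 12 14 16 17.

12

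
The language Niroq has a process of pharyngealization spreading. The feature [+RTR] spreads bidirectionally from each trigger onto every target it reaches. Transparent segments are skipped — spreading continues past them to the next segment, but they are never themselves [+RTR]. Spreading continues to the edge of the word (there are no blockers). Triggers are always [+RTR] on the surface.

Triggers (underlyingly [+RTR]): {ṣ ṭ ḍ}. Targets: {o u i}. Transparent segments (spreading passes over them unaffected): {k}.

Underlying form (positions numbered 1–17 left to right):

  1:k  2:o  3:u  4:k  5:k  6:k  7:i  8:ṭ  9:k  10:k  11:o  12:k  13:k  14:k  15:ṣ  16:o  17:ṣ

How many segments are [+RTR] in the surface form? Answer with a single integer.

8

From /ṭ/ at 8 rightward: 9 /k/ transparent; 10 /k/ transparent; 11 /o/ → [+RTR]; 12 /k/ transparent; 13 /k/ transparent; 14 /k/ transparent; 15 /ṣ/ is itself a trigger — this domain ends here.
From /ṭ/ at 8 leftward: 7 /i/ → [+RTR]; 6 /k/ transparent; 5 /k/ transparent; 4 /k/ transparent; 3 /u/ → [+RTR]; 2 /o/ → [+RTR]; 1 /k/ transparent; word edge.
From /ṣ/ at 15 rightward: 16 /o/ → [+RTR]; 17 /ṣ/ is itself a trigger — this domain ends here.
From /ṣ/ at 15 leftward: 14 /k/ transparent; 13 /k/ transparent; 12 /k/ transparent; 11 /o/ → [+RTR]; 10 /k/ transparent; 9 /k/ transparent; 8 /ṭ/ is itself a trigger — this domain ends here.
From /ṣ/ at 17 rightward: word edge.
From /ṣ/ at 17 leftward: 16 /o/ → [+RTR]; 15 /ṣ/ is itself a trigger — this domain ends here.
[+RTR] positions on the surface: 2 3 7 8 11 15 16 17.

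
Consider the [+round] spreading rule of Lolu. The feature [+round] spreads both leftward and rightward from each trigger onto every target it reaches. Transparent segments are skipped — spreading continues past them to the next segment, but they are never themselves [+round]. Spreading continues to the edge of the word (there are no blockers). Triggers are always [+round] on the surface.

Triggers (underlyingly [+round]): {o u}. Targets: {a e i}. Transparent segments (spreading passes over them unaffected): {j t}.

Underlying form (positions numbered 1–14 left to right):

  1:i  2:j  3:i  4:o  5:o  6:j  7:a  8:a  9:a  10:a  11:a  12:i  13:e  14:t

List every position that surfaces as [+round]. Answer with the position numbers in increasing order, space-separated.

From /o/ at 4 rightward: 5 /o/ is itself a trigger — this domain ends here.
From /o/ at 4 leftward: 3 /i/ → [+round]; 2 /j/ transparent; 1 /i/ → [+round]; word edge.
From /o/ at 5 rightward: 6 /j/ transparent; 7 /a/ → [+round]; 8 /a/ → [+round]; 9 /a/ → [+round]; 10 /a/ → [+round]; 11 /a/ → [+round]; 12 /i/ → [+round]; 13 /e/ → [+round]; 14 /t/ transparent; word edge.
From /o/ at 5 leftward: 4 /o/ is itself a trigger — this domain ends here.

1 3 4 5 7 8 9 10 11 12 13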